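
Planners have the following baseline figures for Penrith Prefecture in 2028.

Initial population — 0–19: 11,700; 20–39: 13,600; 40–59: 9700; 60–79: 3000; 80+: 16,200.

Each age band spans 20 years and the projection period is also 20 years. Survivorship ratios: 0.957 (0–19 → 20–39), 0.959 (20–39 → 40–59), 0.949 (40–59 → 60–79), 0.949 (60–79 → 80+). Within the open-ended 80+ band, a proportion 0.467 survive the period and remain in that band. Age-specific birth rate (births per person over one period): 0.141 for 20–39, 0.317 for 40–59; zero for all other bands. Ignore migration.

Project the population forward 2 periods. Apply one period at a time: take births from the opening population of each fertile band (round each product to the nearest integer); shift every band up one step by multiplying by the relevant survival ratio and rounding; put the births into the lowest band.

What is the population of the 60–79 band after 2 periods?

Period 1:
Births: 13600 × 0.141 = 1918  |  9700 × 0.317 = 3075 — total 4993
20–39: 11700 × 0.957 = 11197
40–59: 13600 × 0.959 = 13042
60–79: 9700 × 0.949 = 9205
80+: 3000 × 0.949 + 16200 × 0.467 = 2847 + 7565 = 10412
→ [4993, 11197, 13042, 9205, 10412]
Period 2:
Births: 11197 × 0.141 = 1579  |  13042 × 0.317 = 4134 — total 5713
20–39: 4993 × 0.957 = 4778
40–59: 11197 × 0.959 = 10738
60–79: 13042 × 0.949 = 12377
80+: 9205 × 0.949 + 10412 × 0.467 = 8736 + 4862 = 13598
→ [5713, 4778, 10738, 12377, 13598]

12377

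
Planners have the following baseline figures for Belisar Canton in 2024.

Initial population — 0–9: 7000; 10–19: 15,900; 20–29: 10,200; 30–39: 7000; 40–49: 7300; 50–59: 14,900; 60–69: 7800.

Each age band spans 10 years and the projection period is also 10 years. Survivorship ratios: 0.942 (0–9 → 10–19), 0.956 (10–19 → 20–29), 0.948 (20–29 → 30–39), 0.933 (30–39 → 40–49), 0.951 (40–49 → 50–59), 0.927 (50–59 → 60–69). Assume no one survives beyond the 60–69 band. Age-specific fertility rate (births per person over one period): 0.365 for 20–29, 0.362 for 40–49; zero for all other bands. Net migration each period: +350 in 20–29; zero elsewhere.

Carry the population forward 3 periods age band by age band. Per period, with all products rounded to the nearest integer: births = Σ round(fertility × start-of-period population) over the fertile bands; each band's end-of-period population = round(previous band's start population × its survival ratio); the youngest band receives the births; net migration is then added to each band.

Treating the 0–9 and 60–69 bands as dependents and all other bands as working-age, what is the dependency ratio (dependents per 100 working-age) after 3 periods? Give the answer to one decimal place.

After projecting period 1:
Births: 10200 * 0.365 = 3723, 7300 * 0.362 = 2643 → total 6366
10–19: 7000 * 0.942 = 6594
20–29: 15900 * 0.956 = 15200
30–39: 10200 * 0.948 = 9670
40–49: 7000 * 0.933 = 6531
50–59: 7300 * 0.951 = 6942
60–69: 14900 * 0.927 = 13812
Net migration: 20–29 + 350 → 15550
→ [6366, 6594, 15550, 9670, 6531, 6942, 13812]
After projecting period 2:
Births: 15550 * 0.365 = 5676, 6531 * 0.362 = 2364 → total 8040
10–19: 6366 * 0.942 = 5997
20–29: 6594 * 0.956 = 6304
30–39: 15550 * 0.948 = 14741
40–49: 9670 * 0.933 = 9022
50–59: 6531 * 0.951 = 6211
60–69: 6942 * 0.927 = 6435
Net migration: 20–29 + 350 → 6654
→ [8040, 5997, 6654, 14741, 9022, 6211, 6435]
After projecting period 3:
Births: 6654 * 0.365 = 2429, 9022 * 0.362 = 3266 → total 5695
10–19: 8040 * 0.942 = 7574
20–29: 5997 * 0.956 = 5733
30–39: 6654 * 0.948 = 6308
40–49: 14741 * 0.933 = 13753
50–59: 9022 * 0.951 = 8580
60–69: 6211 * 0.927 = 5758
Net migration: 20–29 + 350 → 6083
→ [5695, 7574, 6083, 6308, 13753, 8580, 5758]
Dependents (band 0–9 + band 60–69) = 5695 + 5758 = 11453; working-age = 42298; ratio = 11453/42298 × 100 = 27.1

27.1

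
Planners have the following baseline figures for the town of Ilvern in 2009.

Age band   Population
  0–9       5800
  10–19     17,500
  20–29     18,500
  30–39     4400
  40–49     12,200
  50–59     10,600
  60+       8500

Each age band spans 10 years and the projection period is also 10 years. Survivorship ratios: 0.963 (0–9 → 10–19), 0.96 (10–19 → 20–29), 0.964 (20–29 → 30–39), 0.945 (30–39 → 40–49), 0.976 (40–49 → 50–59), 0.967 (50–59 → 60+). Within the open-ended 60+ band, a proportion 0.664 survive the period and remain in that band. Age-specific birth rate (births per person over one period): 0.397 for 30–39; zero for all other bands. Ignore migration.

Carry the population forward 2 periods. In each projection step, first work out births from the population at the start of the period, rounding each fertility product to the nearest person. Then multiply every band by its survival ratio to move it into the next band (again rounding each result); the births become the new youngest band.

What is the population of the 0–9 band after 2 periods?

Period 1.
Births: 4400 * 0.397 = 1747
10–19: 5800 * 0.963 = 5585
20–29: 17500 * 0.96 = 16800
30–39: 18500 * 0.964 = 17834
40–49: 4400 * 0.945 = 4158
50–59: 12200 * 0.976 = 11907
60+: 10600 * 0.967 + 8500 * 0.664 = 10250 + 5644 = 15894
→ [1747, 5585, 16800, 17834, 4158, 11907, 15894]
Period 2.
Births: 17834 * 0.397 = 7080
10–19: 1747 * 0.963 = 1682
20–29: 5585 * 0.96 = 5362
30–39: 16800 * 0.964 = 16195
40–49: 17834 * 0.945 = 16853
50–59: 4158 * 0.976 = 4058
60+: 11907 * 0.967 + 15894 * 0.664 = 11514 + 10554 = 22068
→ [7080, 1682, 5362, 16195, 16853, 4058, 22068]

7080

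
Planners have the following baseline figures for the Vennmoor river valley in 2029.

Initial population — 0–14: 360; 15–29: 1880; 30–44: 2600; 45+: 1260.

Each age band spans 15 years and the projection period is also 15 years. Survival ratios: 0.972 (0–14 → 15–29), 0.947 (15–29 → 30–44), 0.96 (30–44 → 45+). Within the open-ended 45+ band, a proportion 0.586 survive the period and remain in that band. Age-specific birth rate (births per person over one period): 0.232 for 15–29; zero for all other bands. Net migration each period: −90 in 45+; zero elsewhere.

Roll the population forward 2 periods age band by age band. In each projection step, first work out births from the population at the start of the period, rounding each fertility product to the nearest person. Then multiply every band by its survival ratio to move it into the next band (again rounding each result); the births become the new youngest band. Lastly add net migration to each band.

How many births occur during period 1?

436

[period 1]
Births: 1880 × 0.232 = 436
15–29: 360 × 0.972 = 350
30–44: 1880 × 0.947 = 1780
45+: 2600 × 0.96 + 1260 × 0.586 = 2496 + 738 = 3234
Net migration: 45+ − 90 → 3144
End of period: [436, 350, 1780, 3144]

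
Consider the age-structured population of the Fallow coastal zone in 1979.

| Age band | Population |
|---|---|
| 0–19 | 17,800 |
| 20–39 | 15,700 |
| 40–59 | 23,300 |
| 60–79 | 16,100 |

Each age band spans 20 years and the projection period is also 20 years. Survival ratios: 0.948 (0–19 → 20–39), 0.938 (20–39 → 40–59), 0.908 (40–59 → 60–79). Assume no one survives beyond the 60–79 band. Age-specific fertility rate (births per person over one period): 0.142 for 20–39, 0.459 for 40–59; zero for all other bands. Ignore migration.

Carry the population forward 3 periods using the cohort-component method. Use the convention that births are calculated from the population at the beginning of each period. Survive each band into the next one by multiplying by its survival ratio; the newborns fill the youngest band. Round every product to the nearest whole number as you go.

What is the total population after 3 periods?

43549

[period 1]
Births: 15700 * 0.142 = 2229  |  23300 * 0.459 = 10695 → total 12924
20–39: 17800 * 0.948 = 16874
40–59: 15700 * 0.938 = 14727
60–79: 23300 * 0.908 = 21156
Giving 12924 / 16874 / 14727 / 21156.
[period 2]
Births: 16874 * 0.142 = 2396  |  14727 * 0.459 = 6760 → total 9156
20–39: 12924 * 0.948 = 12252
40–59: 16874 * 0.938 = 15828
60–79: 14727 * 0.908 = 13372
Giving 9156 / 12252 / 15828 / 13372.
[period 3]
Births: 12252 * 0.142 = 1740  |  15828 * 0.459 = 7265 → total 9005
20–39: 9156 * 0.948 = 8680
40–59: 12252 * 0.938 = 11492
60–79: 15828 * 0.908 = 14372
Giving 9005 / 8680 / 11492 / 14372.
Total after period 3: 9005 + 8680 + 11492 + 14372 = 43549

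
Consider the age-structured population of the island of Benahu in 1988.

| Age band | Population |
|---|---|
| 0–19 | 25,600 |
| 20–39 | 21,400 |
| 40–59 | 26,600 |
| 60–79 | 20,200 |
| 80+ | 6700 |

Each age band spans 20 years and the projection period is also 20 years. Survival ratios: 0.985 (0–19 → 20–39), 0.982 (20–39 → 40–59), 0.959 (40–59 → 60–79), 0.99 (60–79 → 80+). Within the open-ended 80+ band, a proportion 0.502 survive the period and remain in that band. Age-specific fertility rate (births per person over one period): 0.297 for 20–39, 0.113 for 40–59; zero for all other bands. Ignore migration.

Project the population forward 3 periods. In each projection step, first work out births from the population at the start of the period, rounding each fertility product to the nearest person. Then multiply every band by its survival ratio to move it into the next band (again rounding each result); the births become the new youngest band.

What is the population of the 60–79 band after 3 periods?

23747

Call the bands 1 to 5, youngest first.
After projecting period 1:
Births: 21400 × 0.297 = 6356  |  26600 × 0.113 = 3006 → total 9362
Band 2: 25600 × 0.985 = 25216
Band 3: 21400 × 0.982 = 21015
Band 4: 26600 × 0.959 = 25509
Band 5: 20200 × 0.99 + 6700 × 0.502 = 19998 + 3363 = 23361
Population now: 0–19=9362, 20–39=25216, 40–59=21015, 60–79=25509, 80+=23361
After projecting period 2:
Births: 25216 × 0.297 = 7489  |  21015 × 0.113 = 2375 → total 9864
Band 2: 9362 × 0.985 = 9222
Band 3: 25216 × 0.982 = 24762
Band 4: 21015 × 0.959 = 20153
Band 5: 25509 × 0.99 + 23361 × 0.502 = 25254 + 11727 = 36981
Population now: 0–19=9864, 20–39=9222, 40–59=24762, 60–79=20153, 80+=36981
After projecting period 3:
Births: 9222 × 0.297 = 2739  |  24762 × 0.113 = 2798 → total 5537
Band 2: 9864 × 0.985 = 9716
Band 3: 9222 × 0.982 = 9056
Band 4: 24762 × 0.959 = 23747
Band 5: 20153 × 0.99 + 36981 × 0.502 = 19951 + 18564 = 38515
Population now: 0–19=5537, 20–39=9716, 40–59=9056, 60–79=23747, 80+=38515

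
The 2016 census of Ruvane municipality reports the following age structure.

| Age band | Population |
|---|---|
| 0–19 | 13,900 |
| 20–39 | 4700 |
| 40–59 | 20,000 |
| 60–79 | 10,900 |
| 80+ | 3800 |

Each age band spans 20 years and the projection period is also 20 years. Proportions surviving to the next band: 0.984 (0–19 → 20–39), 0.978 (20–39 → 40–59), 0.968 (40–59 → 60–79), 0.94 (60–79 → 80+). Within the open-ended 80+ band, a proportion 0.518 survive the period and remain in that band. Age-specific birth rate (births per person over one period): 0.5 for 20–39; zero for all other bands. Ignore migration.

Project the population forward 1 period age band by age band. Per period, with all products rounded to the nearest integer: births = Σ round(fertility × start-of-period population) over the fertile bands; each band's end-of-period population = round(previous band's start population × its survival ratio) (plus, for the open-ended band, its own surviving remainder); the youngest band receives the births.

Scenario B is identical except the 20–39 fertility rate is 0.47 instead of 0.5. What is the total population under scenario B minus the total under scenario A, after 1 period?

— Period 1 —
Births: 4700 × 0.5 = 2350
20–39: 13900 × 0.984 = 13678
40–59: 4700 × 0.978 = 4597
60–79: 20000 × 0.968 = 19360
80+: 10900 × 0.94 + 3800 × 0.518 = 10246 + 1968 = 12214
Population now: 0–19=2350, 20–39=13678, 40–59=4597, 60–79=19360, 80+=12214
Scenario A total after 1 period: 52199
Scenario B projection —
— Period 1 —
Births: 4700 × 0.47 = 2209
20–39: 13900 × 0.984 = 13678
40–59: 4700 × 0.978 = 4597
60–79: 20000 × 0.968 = 19360
80+: 10900 × 0.94 + 3800 × 0.518 = 10246 + 1968 = 12214
Population now: 0–19=2209, 20–39=13678, 40–59=4597, 60–79=19360, 80+=12214
Scenario B total after 1 period: 52058
Difference B − A = 52058 − 52199 = -141

-141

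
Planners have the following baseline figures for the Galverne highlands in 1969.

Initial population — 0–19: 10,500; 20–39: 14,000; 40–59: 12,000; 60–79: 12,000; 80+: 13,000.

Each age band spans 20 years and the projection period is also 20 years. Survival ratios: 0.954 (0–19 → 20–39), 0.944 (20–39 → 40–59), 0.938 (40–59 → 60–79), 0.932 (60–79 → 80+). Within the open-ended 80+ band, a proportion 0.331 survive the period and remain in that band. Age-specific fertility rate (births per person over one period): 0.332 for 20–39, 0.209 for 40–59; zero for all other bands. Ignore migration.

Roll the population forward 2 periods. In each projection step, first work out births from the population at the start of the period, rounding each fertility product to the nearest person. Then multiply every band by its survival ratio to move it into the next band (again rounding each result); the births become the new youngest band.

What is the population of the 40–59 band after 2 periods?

9456

Numbering the bands 1..5 from youngest to oldest:
Period 1.
Births: 14000 * 0.332 = 4648, 12000 * 0.209 = 2508 → 7156
Band 2: 10500 * 0.954 = 10017
Band 3: 14000 * 0.944 = 13216
Band 4: 12000 * 0.938 = 11256
Band 5: 12000 * 0.932 + 13000 * 0.331 = 11184 + 4303 = 15487
Population now: 0–19=7156, 20–39=10017, 40–59=13216, 60–79=11256, 80+=15487
Period 2.
Births: 10017 * 0.332 = 3326, 13216 * 0.209 = 2762 → 6088
Band 2: 7156 * 0.954 = 6827
Band 3: 10017 * 0.944 = 9456
Band 4: 13216 * 0.938 = 12397
Band 5: 11256 * 0.932 + 15487 * 0.331 = 10491 + 5126 = 15617
Population now: 0–19=6088, 20–39=6827, 40–59=9456, 60–79=12397, 80+=15617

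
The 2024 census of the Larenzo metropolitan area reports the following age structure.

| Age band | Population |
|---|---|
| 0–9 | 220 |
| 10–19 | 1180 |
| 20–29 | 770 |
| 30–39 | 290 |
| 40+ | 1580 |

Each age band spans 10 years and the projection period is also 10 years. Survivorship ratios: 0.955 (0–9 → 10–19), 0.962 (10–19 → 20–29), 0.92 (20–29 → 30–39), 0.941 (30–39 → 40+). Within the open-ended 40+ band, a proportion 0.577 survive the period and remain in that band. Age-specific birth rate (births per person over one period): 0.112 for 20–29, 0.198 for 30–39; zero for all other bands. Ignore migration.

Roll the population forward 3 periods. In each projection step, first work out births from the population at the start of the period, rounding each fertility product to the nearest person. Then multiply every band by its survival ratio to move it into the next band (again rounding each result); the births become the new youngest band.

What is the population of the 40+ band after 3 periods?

After projecting period 1:
Births: 770 * 0.112 = 86, 290 * 0.198 = 57 → total 143
10–19: 220 * 0.955 = 210
20–29: 1180 * 0.962 = 1135
30–39: 770 * 0.92 = 708
40+: 290 * 0.941 + 1580 * 0.577 = 273 + 912 = 1185
→ [143, 210, 1135, 708, 1185]
After projecting period 2:
Births: 1135 * 0.112 = 127, 708 * 0.198 = 140 → total 267
10–19: 143 * 0.955 = 137
20–29: 210 * 0.962 = 202
30–39: 1135 * 0.92 = 1044
40+: 708 * 0.941 + 1185 * 0.577 = 666 + 684 = 1350
→ [267, 137, 202, 1044, 1350]
After projecting period 3:
Births: 202 * 0.112 = 23, 1044 * 0.198 = 207 → total 230
10–19: 267 * 0.955 = 255
20–29: 137 * 0.962 = 132
30–39: 202 * 0.92 = 186
40+: 1044 * 0.941 + 1350 * 0.577 = 982 + 779 = 1761
→ [230, 255, 132, 186, 1761]

1761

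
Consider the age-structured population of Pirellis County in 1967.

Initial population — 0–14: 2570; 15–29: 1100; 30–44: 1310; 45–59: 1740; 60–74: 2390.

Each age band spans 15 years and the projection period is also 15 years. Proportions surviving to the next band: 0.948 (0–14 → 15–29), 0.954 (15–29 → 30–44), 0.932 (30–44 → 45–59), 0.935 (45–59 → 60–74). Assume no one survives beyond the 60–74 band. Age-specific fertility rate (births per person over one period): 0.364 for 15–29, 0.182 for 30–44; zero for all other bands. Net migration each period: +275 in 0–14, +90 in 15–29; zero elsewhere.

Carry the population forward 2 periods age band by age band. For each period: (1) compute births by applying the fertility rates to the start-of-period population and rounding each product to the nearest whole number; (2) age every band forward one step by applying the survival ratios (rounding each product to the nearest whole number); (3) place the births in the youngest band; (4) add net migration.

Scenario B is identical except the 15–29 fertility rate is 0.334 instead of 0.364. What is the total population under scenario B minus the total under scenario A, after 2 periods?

Numbering the bands 1..5 from youngest to oldest:
Period 1.
Births: 1100 × 0.364 = 400, 1310 × 0.182 = 238 → total 638
Band 2: 2570 × 0.948 = 2436
Band 3: 1100 × 0.954 = 1049
Band 4: 1310 × 0.932 = 1221
Band 5: 1740 × 0.935 = 1627
Net migration: Band 1 + 275 → 913; Band 2 + 90 → 2526
End of period: [913, 2526, 1049, 1221, 1627]
Period 2.
Births: 2526 × 0.364 = 919, 1049 × 0.182 = 191 → total 1110
Band 2: 913 × 0.948 = 866
Band 3: 2526 × 0.954 = 2410
Band 4: 1049 × 0.932 = 978
Band 5: 1221 × 0.935 = 1142
Net migration: Band 1 + 275 → 1385; Band 2 + 90 → 956
End of period: [1385, 956, 2410, 978, 1142]
Scenario A total after 2 periods: 6871
Scenario B projection —
Period 1.
Births: 1100 × 0.334 = 367, 1310 × 0.182 = 238 → total 605
Band 2: 2570 × 0.948 = 2436
Band 3: 1100 × 0.954 = 1049
Band 4: 1310 × 0.932 = 1221
Band 5: 1740 × 0.935 = 1627
Net migration: Band 1 + 275 → 880; Band 2 + 90 → 2526
End of period: [880, 2526, 1049, 1221, 1627]
Period 2.
Births: 2526 × 0.334 = 844, 1049 × 0.182 = 191 → total 1035
Band 2: 880 × 0.948 = 834
Band 3: 2526 × 0.954 = 2410
Band 4: 1049 × 0.932 = 978
Band 5: 1221 × 0.935 = 1142
Net migration: Band 1 + 275 → 1310; Band 2 + 90 → 924
End of period: [1310, 924, 2410, 978, 1142]
Scenario B total after 2 periods: 6764
Difference B − A = 6764 − 6871 = -107

-107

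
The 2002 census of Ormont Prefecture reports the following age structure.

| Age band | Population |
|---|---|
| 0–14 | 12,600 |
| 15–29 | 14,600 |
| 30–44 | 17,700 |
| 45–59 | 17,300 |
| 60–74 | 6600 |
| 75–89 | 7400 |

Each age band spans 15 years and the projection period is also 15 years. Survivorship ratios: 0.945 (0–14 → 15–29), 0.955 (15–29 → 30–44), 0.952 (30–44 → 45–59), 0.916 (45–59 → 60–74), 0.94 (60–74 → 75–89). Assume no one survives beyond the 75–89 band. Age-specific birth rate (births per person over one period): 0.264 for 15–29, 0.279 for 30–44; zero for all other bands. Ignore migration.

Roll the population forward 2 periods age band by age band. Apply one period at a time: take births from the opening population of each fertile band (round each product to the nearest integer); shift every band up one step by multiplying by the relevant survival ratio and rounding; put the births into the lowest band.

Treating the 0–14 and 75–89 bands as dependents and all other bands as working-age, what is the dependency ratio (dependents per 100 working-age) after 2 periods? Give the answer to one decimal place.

45.3

— Period 1 —
Births: 14600 * 0.264 = 3854 ; 17700 * 0.279 = 4938 → 8792
15–29: 12600 * 0.945 = 11907
30–44: 14600 * 0.955 = 13943
45–59: 17700 * 0.952 = 16850
60–74: 17300 * 0.916 = 15847
75–89: 6600 * 0.94 = 6204
Population now: 0–14=8792, 15–29=11907, 30–44=13943, 45–59=16850, 60–74=15847, 75–89=6204
— Period 2 —
Births: 11907 * 0.264 = 3143 ; 13943 * 0.279 = 3890 → 7033
15–29: 8792 * 0.945 = 8308
30–44: 11907 * 0.955 = 11371
45–59: 13943 * 0.952 = 13274
60–74: 16850 * 0.916 = 15435
75–89: 15847 * 0.94 = 14896
Population now: 0–14=7033, 15–29=8308, 30–44=11371, 45–59=13274, 60–74=15435, 75–89=14896
Dependents (band 0–14 + band 75–89) = 7033 + 14896 = 21929; working-age = 48388; ratio = 21929/48388 × 100 = 45.3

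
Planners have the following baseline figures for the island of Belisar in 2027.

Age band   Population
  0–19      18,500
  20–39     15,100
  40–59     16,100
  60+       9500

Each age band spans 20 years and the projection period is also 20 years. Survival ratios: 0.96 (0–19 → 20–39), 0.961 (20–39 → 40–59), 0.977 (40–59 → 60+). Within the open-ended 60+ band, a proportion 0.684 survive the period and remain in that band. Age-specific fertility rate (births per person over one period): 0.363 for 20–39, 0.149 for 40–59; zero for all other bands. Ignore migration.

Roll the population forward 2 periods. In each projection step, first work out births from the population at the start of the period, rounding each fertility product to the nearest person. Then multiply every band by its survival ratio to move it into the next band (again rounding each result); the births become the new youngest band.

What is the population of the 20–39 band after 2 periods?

Numbering the groups 1..4 from youngest to oldest:
Period 1:
Births: 15100 × 0.363 = 5481 ; 16100 × 0.149 = 2399 → 7880
Group 2: 18500 × 0.96 = 17760
Group 3: 15100 × 0.961 = 14511
Group 4: 16100 × 0.977 + 9500 × 0.684 = 15730 + 6498 = 22228
→ [7880, 17760, 14511, 22228]
Period 2:
Births: 17760 × 0.363 = 6447 ; 14511 × 0.149 = 2162 → 8609
Group 2: 7880 × 0.96 = 7565
Group 3: 17760 × 0.961 = 17067
Group 4: 14511 × 0.977 + 22228 × 0.684 = 14177 + 15204 = 29381
→ [8609, 7565, 17067, 29381]

7565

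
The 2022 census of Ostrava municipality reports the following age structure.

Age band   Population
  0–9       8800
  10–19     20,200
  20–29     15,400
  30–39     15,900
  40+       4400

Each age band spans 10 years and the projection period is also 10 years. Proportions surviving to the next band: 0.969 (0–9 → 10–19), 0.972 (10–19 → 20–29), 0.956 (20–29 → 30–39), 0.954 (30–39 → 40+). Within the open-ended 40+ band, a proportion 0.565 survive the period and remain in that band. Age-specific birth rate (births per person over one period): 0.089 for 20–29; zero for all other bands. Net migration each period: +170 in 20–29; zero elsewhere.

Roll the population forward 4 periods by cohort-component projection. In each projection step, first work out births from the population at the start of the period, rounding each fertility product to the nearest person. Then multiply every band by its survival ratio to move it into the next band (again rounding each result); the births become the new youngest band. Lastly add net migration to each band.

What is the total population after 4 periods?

After projecting period 1:
Births: 15400 × 0.089 = 1371
10–19: 8800 × 0.969 = 8527
20–29: 20200 × 0.972 = 19634
30–39: 15400 × 0.956 = 14722
40+: 15900 × 0.954 + 4400 × 0.565 = 15169 + 2486 = 17655
Net migration: 20–29 + 170 → 19804
Population now: 0–9=1371, 10–19=8527, 20–29=19804, 30–39=14722, 40+=17655
After projecting period 2:
Births: 19804 × 0.089 = 1763
10–19: 1371 × 0.969 = 1328
20–29: 8527 × 0.972 = 8288
30–39: 19804 × 0.956 = 18933
40+: 14722 × 0.954 + 17655 × 0.565 = 14045 + 9975 = 24020
Net migration: 20–29 + 170 → 8458
Population now: 0–9=1763, 10–19=1328, 20–29=8458, 30–39=18933, 40+=24020
After projecting period 3:
Births: 8458 × 0.089 = 753
10–19: 1763 × 0.969 = 1708
20–29: 1328 × 0.972 = 1291
30–39: 8458 × 0.956 = 8086
40+: 18933 × 0.954 + 24020 × 0.565 = 18062 + 13571 = 31633
Net migration: 20–29 + 170 → 1461
Population now: 0–9=753, 10–19=1708, 20–29=1461, 30–39=8086, 40+=31633
After projecting period 4:
Births: 1461 × 0.089 = 130
10–19: 753 × 0.969 = 730
20–29: 1708 × 0.972 = 1660
30–39: 1461 × 0.956 = 1397
40+: 8086 × 0.954 + 31633 × 0.565 = 7714 + 17873 = 25587
Net migration: 20–29 + 170 → 1830
Population now: 0–9=130, 10–19=730, 20–29=1830, 30–39=1397, 40+=25587
Total after period 4: 130 + 730 + 1830 + 1397 + 25587 = 29674

29674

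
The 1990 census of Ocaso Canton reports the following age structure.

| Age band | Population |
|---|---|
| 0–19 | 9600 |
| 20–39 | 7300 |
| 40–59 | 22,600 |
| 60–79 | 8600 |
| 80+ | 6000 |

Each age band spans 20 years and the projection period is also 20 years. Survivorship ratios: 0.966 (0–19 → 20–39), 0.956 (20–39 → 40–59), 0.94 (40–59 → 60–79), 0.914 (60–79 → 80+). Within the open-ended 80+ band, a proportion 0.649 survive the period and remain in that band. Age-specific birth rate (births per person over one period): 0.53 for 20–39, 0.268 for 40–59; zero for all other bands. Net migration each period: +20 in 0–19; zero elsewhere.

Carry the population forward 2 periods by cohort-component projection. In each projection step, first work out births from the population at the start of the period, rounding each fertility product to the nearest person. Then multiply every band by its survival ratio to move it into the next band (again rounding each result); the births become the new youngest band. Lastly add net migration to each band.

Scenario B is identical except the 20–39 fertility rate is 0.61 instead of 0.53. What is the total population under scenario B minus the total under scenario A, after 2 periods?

(Bands numbered youngest = 1 to oldest = 5.)
[period 1]
Births: 7300 * 0.53 = 3869  |  22600 * 0.268 = 6057 — total 9926
Band 2: 9600 * 0.966 = 9274
Band 3: 7300 * 0.956 = 6979
Band 4: 22600 * 0.94 = 21244
Band 5: 8600 * 0.914 + 6000 * 0.649 = 7860 + 3894 = 11754
Net migration: Band 1 + 20 → 9946
Giving 9946 / 9274 / 6979 / 21244 / 11754.
[period 2]
Births: 9274 * 0.53 = 4915  |  6979 * 0.268 = 1870 — total 6785
Band 2: 9946 * 0.966 = 9608
Band 3: 9274 * 0.956 = 8866
Band 4: 6979 * 0.94 = 6560
Band 5: 21244 * 0.914 + 11754 * 0.649 = 19417 + 7628 = 27045
Net migration: Band 1 + 20 → 6805
Giving 6805 / 9608 / 8866 / 6560 / 27045.
Scenario A total after 2 periods: 58884
Scenario B projection —
[period 1]
Births: 7300 * 0.61 = 4453  |  22600 * 0.268 = 6057 — total 10510
Band 2: 9600 * 0.966 = 9274
Band 3: 7300 * 0.956 = 6979
Band 4: 22600 * 0.94 = 21244
Band 5: 8600 * 0.914 + 6000 * 0.649 = 7860 + 3894 = 11754
Net migration: Band 1 + 20 → 10530
Giving 10530 / 9274 / 6979 / 21244 / 11754.
[period 2]
Births: 9274 * 0.61 = 5657  |  6979 * 0.268 = 1870 — total 7527
Band 2: 10530 * 0.966 = 10172
Band 3: 9274 * 0.956 = 8866
Band 4: 6979 * 0.94 = 6560
Band 5: 21244 * 0.914 + 11754 * 0.649 = 19417 + 7628 = 27045
Net migration: Band 1 + 20 → 7547
Giving 7547 / 10172 / 8866 / 6560 / 27045.
Scenario B total after 2 periods: 60190
Difference B − A = 60190 − 58884 = 1306

1306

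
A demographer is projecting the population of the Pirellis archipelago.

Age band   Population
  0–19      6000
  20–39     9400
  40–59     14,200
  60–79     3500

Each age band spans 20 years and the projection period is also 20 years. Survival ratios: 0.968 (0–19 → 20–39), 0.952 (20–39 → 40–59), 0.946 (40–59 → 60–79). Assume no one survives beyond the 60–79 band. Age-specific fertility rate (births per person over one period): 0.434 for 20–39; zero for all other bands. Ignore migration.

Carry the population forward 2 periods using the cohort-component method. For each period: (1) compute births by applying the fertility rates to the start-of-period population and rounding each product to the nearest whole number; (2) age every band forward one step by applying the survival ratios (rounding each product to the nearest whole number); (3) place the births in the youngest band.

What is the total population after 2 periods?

20465

(Bands numbered youngest = 1 to oldest = 4.)
— Period 1 —
Births: 9400 * 0.434 = 4080
Band 2: 6000 * 0.968 = 5808
Band 3: 9400 * 0.952 = 8949
Band 4: 14200 * 0.946 = 13433
End of period: [4080, 5808, 8949, 13433]
— Period 2 —
Births: 5808 * 0.434 = 2521
Band 2: 4080 * 0.968 = 3949
Band 3: 5808 * 0.952 = 5529
Band 4: 8949 * 0.946 = 8466
End of period: [2521, 3949, 5529, 8466]
Total after period 2: 2521 + 3949 + 5529 + 8466 = 20465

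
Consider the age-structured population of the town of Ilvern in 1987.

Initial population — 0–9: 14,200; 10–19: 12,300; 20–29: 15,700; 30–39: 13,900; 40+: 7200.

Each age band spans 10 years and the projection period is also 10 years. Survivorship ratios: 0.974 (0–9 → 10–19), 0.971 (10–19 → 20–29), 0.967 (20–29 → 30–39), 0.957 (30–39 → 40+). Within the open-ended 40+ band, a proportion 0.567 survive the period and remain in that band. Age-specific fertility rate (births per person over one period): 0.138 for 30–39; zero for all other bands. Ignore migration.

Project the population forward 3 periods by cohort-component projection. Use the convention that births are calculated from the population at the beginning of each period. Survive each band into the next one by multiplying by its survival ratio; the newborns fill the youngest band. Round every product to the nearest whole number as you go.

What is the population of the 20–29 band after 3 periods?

1814

Call the bands 1 to 5, youngest first.
After projecting period 1:
Births: 13900 × 0.138 = 1918
Band 2: 14200 × 0.974 = 13831
Band 3: 12300 × 0.971 = 11943
Band 4: 15700 × 0.967 = 15182
Band 5: 13900 × 0.957 + 7200 × 0.567 = 13302 + 4082 = 17384
Giving 1918 / 13831 / 11943 / 15182 / 17384.
After projecting period 2:
Births: 15182 × 0.138 = 2095
Band 2: 1918 × 0.974 = 1868
Band 3: 13831 × 0.971 = 13430
Band 4: 11943 × 0.967 = 11549
Band 5: 15182 × 0.957 + 17384 × 0.567 = 14529 + 9857 = 24386
Giving 2095 / 1868 / 13430 / 11549 / 24386.
After projecting period 3:
Births: 11549 × 0.138 = 1594
Band 2: 2095 × 0.974 = 2041
Band 3: 1868 × 0.971 = 1814
Band 4: 13430 × 0.967 = 12987
Band 5: 11549 × 0.957 + 24386 × 0.567 = 11052 + 13827 = 24879
Giving 1594 / 2041 / 1814 / 12987 / 24879.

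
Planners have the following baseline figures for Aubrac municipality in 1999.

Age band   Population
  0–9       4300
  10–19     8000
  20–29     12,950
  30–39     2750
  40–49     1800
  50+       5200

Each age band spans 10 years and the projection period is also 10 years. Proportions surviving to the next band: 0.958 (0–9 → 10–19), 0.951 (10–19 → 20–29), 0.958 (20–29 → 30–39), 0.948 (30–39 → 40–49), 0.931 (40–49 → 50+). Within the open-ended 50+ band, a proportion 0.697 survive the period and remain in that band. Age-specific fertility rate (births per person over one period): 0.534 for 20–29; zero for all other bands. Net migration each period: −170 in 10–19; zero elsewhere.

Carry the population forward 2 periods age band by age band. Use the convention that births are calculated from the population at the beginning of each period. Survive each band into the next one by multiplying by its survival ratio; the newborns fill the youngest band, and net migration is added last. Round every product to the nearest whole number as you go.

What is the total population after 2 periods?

39443

Period 1:
Births: 12950 * 0.534 = 6915
10–19: 4300 * 0.958 = 4119
20–29: 8000 * 0.951 = 7608
30–39: 12950 * 0.958 = 12406
40–49: 2750 * 0.948 = 2607
50+: 1800 * 0.931 + 5200 * 0.697 = 1676 + 3624 = 5300
Net migration: 10–19 − 170 → 3949
Giving 6915 / 3949 / 7608 / 12406 / 2607 / 5300.
Period 2:
Births: 7608 * 0.534 = 4063
10–19: 6915 * 0.958 = 6625
20–29: 3949 * 0.951 = 3755
30–39: 7608 * 0.958 = 7288
40–49: 12406 * 0.948 = 11761
50+: 2607 * 0.931 + 5300 * 0.697 = 2427 + 3694 = 6121
Net migration: 10–19 − 170 → 6455
Giving 4063 / 6455 / 3755 / 7288 / 11761 / 6121.
Total after period 2: 4063 + 6455 + 3755 + 7288 + 11761 + 6121 = 39443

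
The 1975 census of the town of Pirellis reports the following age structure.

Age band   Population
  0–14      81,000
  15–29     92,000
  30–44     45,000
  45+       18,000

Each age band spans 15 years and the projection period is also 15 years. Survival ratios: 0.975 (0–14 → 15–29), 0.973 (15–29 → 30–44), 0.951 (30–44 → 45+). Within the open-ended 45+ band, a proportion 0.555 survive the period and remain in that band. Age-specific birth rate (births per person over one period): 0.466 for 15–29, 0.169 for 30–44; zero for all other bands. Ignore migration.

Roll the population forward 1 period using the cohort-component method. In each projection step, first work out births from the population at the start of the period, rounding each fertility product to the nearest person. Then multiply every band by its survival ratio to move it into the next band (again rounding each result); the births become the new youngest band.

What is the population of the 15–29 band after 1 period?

78975

After projecting period 1:
Births: 92000 * 0.466 = 42872, 45000 * 0.169 = 7605 → 50477
15–29: 81000 * 0.975 = 78975
30–44: 92000 * 0.973 = 89516
45+: 45000 * 0.951 + 18000 * 0.555 = 42795 + 9990 = 52785
End of period: [50477, 78975, 89516, 52785]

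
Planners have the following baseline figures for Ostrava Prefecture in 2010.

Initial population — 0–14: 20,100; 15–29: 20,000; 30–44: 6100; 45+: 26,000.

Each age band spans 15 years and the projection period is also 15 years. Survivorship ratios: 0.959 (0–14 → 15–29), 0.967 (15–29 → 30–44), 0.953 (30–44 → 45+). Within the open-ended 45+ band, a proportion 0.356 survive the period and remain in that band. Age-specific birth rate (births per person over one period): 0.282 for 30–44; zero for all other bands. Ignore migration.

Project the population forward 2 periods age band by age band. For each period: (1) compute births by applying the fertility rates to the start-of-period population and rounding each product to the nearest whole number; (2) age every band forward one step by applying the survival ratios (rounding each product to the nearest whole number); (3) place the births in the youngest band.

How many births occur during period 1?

[period 1]
Births: 6100 × 0.282 = 1720
15–29: 20100 × 0.959 = 19276
30–44: 20000 × 0.967 = 19340
45+: 6100 × 0.953 + 26000 × 0.356 = 5813 + 9256 = 15069
End of period: [1720, 19276, 19340, 15069]

1720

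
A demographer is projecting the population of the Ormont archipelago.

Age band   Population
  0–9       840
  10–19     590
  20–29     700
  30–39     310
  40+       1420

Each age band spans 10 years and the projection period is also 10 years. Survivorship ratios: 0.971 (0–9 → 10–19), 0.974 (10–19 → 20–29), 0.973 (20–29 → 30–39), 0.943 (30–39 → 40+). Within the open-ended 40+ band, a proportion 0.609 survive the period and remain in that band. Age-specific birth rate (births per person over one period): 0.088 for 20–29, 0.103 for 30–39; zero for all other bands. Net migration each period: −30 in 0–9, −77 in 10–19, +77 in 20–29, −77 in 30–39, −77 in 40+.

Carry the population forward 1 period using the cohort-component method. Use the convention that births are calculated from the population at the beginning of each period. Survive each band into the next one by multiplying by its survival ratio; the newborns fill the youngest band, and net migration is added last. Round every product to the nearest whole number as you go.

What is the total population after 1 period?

3139

Let group 1 be 0–9 through group 5 = 40+.
Period 1:
Births: 700 * 0.088 = 62 ; 310 * 0.103 = 32 → 94
Group 2: 840 * 0.971 = 816
Group 3: 590 * 0.974 = 575
Group 4: 700 * 0.973 = 681
Group 5: 310 * 0.943 + 1420 * 0.609 = 292 + 865 = 1157
Net migration: Group 1 − 30 → 64; Group 2 − 77 → 739; Group 3 + 77 → 652; Group 4 − 77 → 604; Group 5 − 77 → 1080
End of period: [64, 739, 652, 604, 1080]
Total after period 1: 64 + 739 + 652 + 604 + 1080 = 3139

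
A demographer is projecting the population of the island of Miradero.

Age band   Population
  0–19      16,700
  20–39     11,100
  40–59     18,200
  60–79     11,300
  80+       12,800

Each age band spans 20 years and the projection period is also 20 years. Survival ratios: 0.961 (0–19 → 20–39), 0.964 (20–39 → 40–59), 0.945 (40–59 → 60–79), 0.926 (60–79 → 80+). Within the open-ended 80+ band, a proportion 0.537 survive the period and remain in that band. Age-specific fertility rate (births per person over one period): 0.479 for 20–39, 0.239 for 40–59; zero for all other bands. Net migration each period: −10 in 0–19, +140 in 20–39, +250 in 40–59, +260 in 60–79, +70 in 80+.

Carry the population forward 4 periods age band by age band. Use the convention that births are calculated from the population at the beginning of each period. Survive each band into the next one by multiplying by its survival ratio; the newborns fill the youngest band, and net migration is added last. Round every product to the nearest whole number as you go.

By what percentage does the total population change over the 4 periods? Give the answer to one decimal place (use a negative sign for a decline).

After projecting period 1:
Births: 11100 × 0.479 = 5317, 18200 × 0.239 = 4350 ⇒ total 9667
20–39: 16700 × 0.961 = 16049
40–59: 11100 × 0.964 = 10700
60–79: 18200 × 0.945 = 17199
80+: 11300 × 0.926 + 12800 × 0.537 = 10464 + 6874 = 17338
Net migration: 0–19 − 10 → 9657; 20–39 + 140 → 16189; 40–59 + 250 → 10950; 60–79 + 260 → 17459; 80+ + 70 → 17408
Population now: 0–19=9657, 20–39=16189, 40–59=10950, 60–79=17459, 80+=17408
After projecting period 2:
Births: 16189 × 0.479 = 7755, 10950 × 0.239 = 2617 ⇒ total 10372
20–39: 9657 × 0.961 = 9280
40–59: 16189 × 0.964 = 15606
60–79: 10950 × 0.945 = 10348
80+: 17459 × 0.926 + 17408 × 0.537 = 16167 + 9348 = 25515
Net migration: 0–19 − 10 → 10362; 20–39 + 140 → 9420; 40–59 + 250 → 15856; 60–79 + 260 → 10608; 80+ + 70 → 25585
Population now: 0–19=10362, 20–39=9420, 40–59=15856, 60–79=10608, 80+=25585
After projecting period 3:
Births: 9420 × 0.479 = 4512, 15856 × 0.239 = 3790 ⇒ total 8302
20–39: 10362 × 0.961 = 9958
40–59: 9420 × 0.964 = 9081
60–79: 15856 × 0.945 = 14984
80+: 10608 × 0.926 + 25585 × 0.537 = 9823 + 13739 = 23562
Net migration: 0–19 − 10 → 8292; 20–39 + 140 → 10098; 40–59 + 250 → 9331; 60–79 + 260 → 15244; 80+ + 70 → 23632
Population now: 0–19=8292, 20–39=10098, 40–59=9331, 60–79=15244, 80+=23632
After projecting period 4:
Births: 10098 × 0.479 = 4837, 9331 × 0.239 = 2230 ⇒ total 7067
20–39: 8292 × 0.961 = 7969
40–59: 10098 × 0.964 = 9734
60–79: 9331 × 0.945 = 8818
80+: 15244 × 0.926 + 23632 × 0.537 = 14116 + 12690 = 26806
Net migration: 0–19 − 10 → 7057; 20–39 + 140 → 8109; 40–59 + 250 → 9984; 60–79 + 260 → 9078; 80+ + 70 → 26876
Population now: 0–19=7057, 20–39=8109, 40–59=9984, 60–79=9078, 80+=26876
Total: 70100 → 61104; change = -8996; percentage change = -12.8%

-12.8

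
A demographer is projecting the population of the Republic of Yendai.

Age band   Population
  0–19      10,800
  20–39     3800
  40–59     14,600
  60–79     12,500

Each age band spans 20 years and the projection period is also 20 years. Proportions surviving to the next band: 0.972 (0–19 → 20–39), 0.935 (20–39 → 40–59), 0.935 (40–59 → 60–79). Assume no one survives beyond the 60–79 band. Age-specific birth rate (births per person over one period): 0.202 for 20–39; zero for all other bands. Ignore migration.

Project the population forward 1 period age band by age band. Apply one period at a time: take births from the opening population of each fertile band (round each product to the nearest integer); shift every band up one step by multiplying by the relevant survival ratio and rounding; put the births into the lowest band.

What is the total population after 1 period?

Period 1.
Births: 3800 * 0.202 = 768
20–39: 10800 * 0.972 = 10498
40–59: 3800 * 0.935 = 3553
60–79: 14600 * 0.935 = 13651
→ [768, 10498, 3553, 13651]
Total after period 1: 768 + 10498 + 3553 + 13651 = 28470

28470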